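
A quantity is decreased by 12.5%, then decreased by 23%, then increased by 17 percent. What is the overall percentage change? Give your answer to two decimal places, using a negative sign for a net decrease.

-21.17%

The combined multiplier is 0.875 × 0.77 × 1.17 = 0.7882875.
That corresponds to a decrease of 21.17%.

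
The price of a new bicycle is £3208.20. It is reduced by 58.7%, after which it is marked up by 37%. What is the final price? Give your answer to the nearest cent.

£1815.23

Apply the 58.7% decrease: £3208.20 × 0.413 = £1324.9866.
After the 37% increase: £1324.9866 × 1.37 = £1815.231642 ≈ £1815.23.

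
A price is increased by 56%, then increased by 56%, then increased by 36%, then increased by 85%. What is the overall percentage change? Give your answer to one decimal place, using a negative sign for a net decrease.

The combined multiplier is 1.56 × 1.56 × 1.36 × 1.85 = 6.1229376.
That corresponds to an increase of 512.3%.

512.3%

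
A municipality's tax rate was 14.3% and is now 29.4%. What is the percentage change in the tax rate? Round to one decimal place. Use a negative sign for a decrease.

105.6%

The change is 29.4 − 14.3 = 15.1 percentage points.
Relative to the original 14.3%, that is 15.1 ÷ 14.3 ≈ 105.6%.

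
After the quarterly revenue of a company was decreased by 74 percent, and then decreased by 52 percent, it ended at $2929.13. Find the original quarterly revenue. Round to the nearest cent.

Undoing the 52% decrease: $2929.13 ÷ 0.48 ≈ $6102.354167.
Undoing the 74% decrease: $6102.354167 ÷ 0.26 ≈ $23470.59.

$23470.59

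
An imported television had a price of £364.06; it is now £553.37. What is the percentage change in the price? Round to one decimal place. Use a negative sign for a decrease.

Change: £553.37 − £364.06 = £189.31.
Relative to the original: £189.31 ÷ £364.06 ≈ 52.0%.

52.0%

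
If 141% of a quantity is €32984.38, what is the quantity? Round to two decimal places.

€32984.38 ÷ 1.41 ≈ €23393.18.

€23393.18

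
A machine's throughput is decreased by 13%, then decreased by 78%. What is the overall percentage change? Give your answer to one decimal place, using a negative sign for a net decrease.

-80.9%

The combined multiplier is 0.87 × 0.22 = 0.1914.
That corresponds to a decrease of 80.9%.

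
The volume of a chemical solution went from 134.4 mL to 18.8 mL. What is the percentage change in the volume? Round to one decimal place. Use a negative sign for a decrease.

-86.0%

Change: 18.8 − 134.4 = -115.6.
Relative to the original: -115.6 ÷ 134.4 ≈ -86.0%.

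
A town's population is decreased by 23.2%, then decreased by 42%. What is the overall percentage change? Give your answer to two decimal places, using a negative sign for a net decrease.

The combined multiplier is 0.768 × 0.58 = 0.44544.
That corresponds to a decrease of 55.46%.

-55.46%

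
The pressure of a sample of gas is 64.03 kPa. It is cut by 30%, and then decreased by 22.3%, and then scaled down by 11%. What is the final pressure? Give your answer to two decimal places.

31.00 kPa

After the 30% decrease: 64.03 × 0.7 = 44.821.
Apply the 22.3% decrease: 44.821 × 0.777 = 34.825917.
After the 11% decrease: 34.825917 × 0.89 = 30.99506613 ≈ 31.00.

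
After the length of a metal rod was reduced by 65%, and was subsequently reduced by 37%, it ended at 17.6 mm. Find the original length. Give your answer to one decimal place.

79.8 mm

The overall multiplier applied was 0.35 × 0.63 = 0.2205.
So the original length was 17.6 ÷ 0.2205 ≈ 79.8 mm.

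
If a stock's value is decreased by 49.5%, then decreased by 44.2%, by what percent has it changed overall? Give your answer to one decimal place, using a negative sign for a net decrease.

-71.8%

A 49.5% decrease multiplies by 0.505.
Then a 44.2% decrease: 0.505 × 0.558 = 0.28179.
Overall factor 0.28179, i.e. -71.8%.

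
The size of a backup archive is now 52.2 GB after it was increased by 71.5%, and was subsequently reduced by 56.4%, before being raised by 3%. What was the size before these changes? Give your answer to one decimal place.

The overall multiplier applied was 1.715 × 0.436 × 1.03 = 0.7701722.
So the original size was 52.2 ÷ 0.7701722 ≈ 67.8 GB.

67.8 GB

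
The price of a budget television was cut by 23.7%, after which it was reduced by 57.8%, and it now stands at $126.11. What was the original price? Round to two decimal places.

Undoing the 57.8% decrease: $126.11 ÷ 0.422 ≈ $298.838863.
Undoing the 23.7% decrease: $298.838863 ÷ 0.763 ≈ $391.66.

$391.66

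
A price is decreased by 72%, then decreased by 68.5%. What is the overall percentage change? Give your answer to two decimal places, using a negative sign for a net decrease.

-91.18%

A 72% decrease multiplies by 0.28.
Then a 68.5% decrease: 0.28 × 0.315 = 0.0882.
Overall factor 0.0882, i.e. -91.18%.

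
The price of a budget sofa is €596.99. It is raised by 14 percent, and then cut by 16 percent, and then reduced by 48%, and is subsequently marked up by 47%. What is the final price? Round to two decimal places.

€436.99

Apply the 14% increase: €596.99 × 1.14 = €680.5686.
Apply the 16% decrease: €680.5686 × 0.84 = €571.677624.
48% decrease: €571.677624 × 0.52 = €297.27236448.
47% increase: €297.27236448 × 1.47 = €436.9903757856 ≈ €436.99.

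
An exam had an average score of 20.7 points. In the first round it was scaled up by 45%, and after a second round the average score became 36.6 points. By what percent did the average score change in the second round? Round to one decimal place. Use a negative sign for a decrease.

After the first round: 20.7 × 1.45 = 30.015.
Second-round multiplier: 36.6 ÷ 30.015 ≈ 1.21939.
That is a change of 21.9%.

21.9%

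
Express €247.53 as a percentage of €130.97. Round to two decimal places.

€247.53 ÷ €130.97 ≈ 189.00%.

189.00%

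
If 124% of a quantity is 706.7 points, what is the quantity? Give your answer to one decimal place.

569.9 points

706.7 points ÷ 1.24 ≈ 569.9 points.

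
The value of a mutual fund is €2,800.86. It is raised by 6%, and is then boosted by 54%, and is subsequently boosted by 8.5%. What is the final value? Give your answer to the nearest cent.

€4,960.75

Each change multiplies by a factor: 1.06 × 1.54 × 1.085 = 1.771154.
€2,800.86 × 1.771154 = €4960.75439244 ≈ €4,960.75.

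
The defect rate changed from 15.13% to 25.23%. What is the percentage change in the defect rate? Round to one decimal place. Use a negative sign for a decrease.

66.8%

The change is 25.23 − 15.13 = 10.10 percentage points.
Relative to the original 15.13%, that is 10.10 ÷ 15.13 ≈ 66.8%.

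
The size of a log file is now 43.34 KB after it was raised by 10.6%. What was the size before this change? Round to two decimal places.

39.19 KB

The overall multiplier applied was 1.106.
So the original size was 43.34 ÷ 1.106 ≈ 39.19 KB.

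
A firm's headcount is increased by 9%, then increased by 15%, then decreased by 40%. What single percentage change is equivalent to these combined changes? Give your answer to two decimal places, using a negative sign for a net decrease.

The combined multiplier is 1.09 × 1.15 × 0.6 = 0.7521.
That corresponds to a decrease of 24.79%.

-24.79%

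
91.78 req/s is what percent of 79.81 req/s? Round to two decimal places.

115.00%

91.78 req/s ÷ 79.81 req/s ≈ 115.00%.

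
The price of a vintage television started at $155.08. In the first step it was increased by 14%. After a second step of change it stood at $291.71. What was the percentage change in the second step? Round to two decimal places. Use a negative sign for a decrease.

After the first step: $155.08 × 1.14 = $176.7912.
Second-step multiplier: $291.71 ÷ $176.7912 ≈ 1.650026.
That is a change of 65.00%.

65.00%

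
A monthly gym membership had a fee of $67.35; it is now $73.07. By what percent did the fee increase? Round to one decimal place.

Change: $73.07 − $67.35 = $5.72.
Relative to the original: $5.72 ÷ $67.35 ≈ 8.5%.
So the fee increased by 8.5%.

8.5%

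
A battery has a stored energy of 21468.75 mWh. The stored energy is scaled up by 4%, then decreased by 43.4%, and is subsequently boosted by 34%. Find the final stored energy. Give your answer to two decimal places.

16934.07 mWh

Apply the 4% increase: 21468.75 × 1.04 = 22327.5.
43.4% decrease: 22327.5 × 0.566 = 12637.365.
34% increase: 12637.365 × 1.34 = 16934.0691 ≈ 16934.07.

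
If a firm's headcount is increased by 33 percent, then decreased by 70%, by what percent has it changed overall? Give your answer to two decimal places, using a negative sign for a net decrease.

-60.10%

A 33% increase multiplies by 1.33.
Then a 70% decrease: 1.33 × 0.3 = 0.399.
Overall factor 0.399, i.e. -60.10%.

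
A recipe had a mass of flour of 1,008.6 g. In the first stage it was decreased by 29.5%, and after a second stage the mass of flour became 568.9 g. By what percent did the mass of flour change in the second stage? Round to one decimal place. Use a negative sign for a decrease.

After the first stage: 1,008.6 × 0.705 = 711.063.
Second-stage multiplier: 568.9 ÷ 711.063 ≈ 0.80007.
That is a change of -20.0%.

-20.0%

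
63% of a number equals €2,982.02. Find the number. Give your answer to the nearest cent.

€4,733.37

€2,982.02 ÷ 0.63 ≈ €4,733.37.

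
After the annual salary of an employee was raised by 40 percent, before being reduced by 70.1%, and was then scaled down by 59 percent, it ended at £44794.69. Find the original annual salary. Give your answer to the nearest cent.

The overall multiplier applied was 1.4 × 0.299 × 0.41 = 0.171626.
So the original annual salary was £44794.69 ÷ 0.171626 ≈ £261001.77.

£261001.77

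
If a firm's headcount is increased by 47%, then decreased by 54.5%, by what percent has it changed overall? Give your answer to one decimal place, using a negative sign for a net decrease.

The combined multiplier is 1.47 × 0.455 = 0.66885.
That corresponds to a decrease of 33.1%.

-33.1%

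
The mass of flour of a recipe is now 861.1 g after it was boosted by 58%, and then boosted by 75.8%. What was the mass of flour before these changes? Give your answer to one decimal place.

310.0 g

Undoing the 75.8% increase: 861.1 ÷ 1.758 ≈ 489.817975.
Undoing the 58% increase: 489.817975 ÷ 1.58 ≈ 310.0 g.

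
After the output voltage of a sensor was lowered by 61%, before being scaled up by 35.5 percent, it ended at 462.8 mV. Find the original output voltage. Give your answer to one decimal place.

Undoing the 35.5% increase: 462.8 ÷ 1.355 ≈ 341.549815.
Undoing the 61% decrease: 341.549815 ÷ 0.39 ≈ 875.8 mV.

875.8 mV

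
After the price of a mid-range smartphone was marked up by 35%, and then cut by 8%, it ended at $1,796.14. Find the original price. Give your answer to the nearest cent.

Undoing the 8% decrease: $1,796.14 ÷ 0.92 ≈ $1952.326087.
Undoing the 35% increase: $1952.326087 ÷ 1.35 ≈ $1,446.17.

$1,446.17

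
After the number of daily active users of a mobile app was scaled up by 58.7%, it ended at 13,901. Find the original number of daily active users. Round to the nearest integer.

8,759

The overall multiplier applied was 1.587.
So the original number of daily active users was 13,901 ÷ 1.587 ≈ 8,759.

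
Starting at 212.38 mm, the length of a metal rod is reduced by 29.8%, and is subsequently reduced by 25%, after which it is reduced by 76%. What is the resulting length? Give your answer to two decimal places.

26.84 mm

After the 29.8% decrease: 212.38 × 0.702 = 149.09076.
After the 25% decrease: 149.09076 × 0.75 = 111.81807.
76% decrease: 111.81807 × 0.24 = 26.8363368 ≈ 26.84.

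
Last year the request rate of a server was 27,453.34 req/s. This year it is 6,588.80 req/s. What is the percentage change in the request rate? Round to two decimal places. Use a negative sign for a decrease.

Change: 6,588.80 − 27,453.34 = -20,864.54.
Relative to the original: -20,864.54 ÷ 27,453.34 ≈ -76.00%.

-76.00%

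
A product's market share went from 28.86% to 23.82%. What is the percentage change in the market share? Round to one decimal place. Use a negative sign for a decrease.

-17.5%

The change is 23.82 − 28.86 = -5.04 percentage points.
Relative to the original 28.86%, that is -5.04 ÷ 28.86 ≈ -17.5%.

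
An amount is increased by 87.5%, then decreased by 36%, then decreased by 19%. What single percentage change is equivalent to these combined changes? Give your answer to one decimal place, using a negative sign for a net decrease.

-2.8%

An 87.5% increase multiplies by 1.875.
Then a 36% decrease: 1.875 × 0.64 = 1.2.
Then a 19% decrease: 1.2 × 0.81 = 0.972.
Overall factor 0.972, i.e. -2.8%.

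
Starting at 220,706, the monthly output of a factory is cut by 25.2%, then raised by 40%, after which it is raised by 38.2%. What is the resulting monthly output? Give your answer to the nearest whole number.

25.2% decrease: 220,706 × 0.748 = 165088.088.
After the 40% increase: 165088.088 × 1.4 = 231123.3232.
Apply the 38.2% increase: 231123.3232 × 1.382 = 319412.4326624 ≈ 319,412.

319,412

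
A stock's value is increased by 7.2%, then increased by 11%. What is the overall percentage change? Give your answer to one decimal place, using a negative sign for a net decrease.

19.0%

The combined multiplier is 1.072 × 1.11 = 1.18992.
That corresponds to an increase of 19.0%.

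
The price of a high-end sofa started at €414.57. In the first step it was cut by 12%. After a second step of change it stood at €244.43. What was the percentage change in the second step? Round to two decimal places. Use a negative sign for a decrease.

After the first step: €414.57 × 0.88 = €364.8216.
Second-step multiplier: €244.43 ÷ €364.8216 ≈ 0.669999.
That is a change of -33.00%.

-33.00%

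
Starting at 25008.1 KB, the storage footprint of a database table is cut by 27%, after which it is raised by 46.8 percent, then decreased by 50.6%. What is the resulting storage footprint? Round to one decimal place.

Apply the 27% decrease: 25008.1 × 0.73 = 18255.913.
46.8% increase: 18255.913 × 1.468 = 26799.680284.
After the 50.6% decrease: 26799.680284 × 0.494 = 13239.042060296 ≈ 13239.0.

13239.0 KB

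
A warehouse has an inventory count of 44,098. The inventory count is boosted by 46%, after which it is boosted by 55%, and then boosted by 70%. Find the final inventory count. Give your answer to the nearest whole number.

Each change multiplies by a factor: 1.46 × 1.55 × 1.7 = 3.8471.
44,098 × 3.8471 = 169649.4158 ≈ 169,649.

169,649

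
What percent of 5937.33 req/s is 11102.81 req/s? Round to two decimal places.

11102.81 req/s ÷ 5937.33 req/s ≈ 187.00%.

187.00%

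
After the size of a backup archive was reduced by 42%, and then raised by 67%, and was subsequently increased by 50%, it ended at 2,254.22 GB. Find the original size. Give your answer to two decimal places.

Undoing the 50% increase: 2,254.22 ÷ 1.5 ≈ 1502.813333.
Undoing the 67% increase: 1502.813333 ÷ 1.67 ≈ 899.888223.
Undoing the 42% decrease: 899.888223 ÷ 0.58 ≈ 1,551.53 GB.

1,551.53 GB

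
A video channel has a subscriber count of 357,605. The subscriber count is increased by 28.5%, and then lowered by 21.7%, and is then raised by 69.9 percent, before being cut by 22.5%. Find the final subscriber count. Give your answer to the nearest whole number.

Each change multiplies by a factor: 1.285 × 0.783 × 1.699 × 0.775 = 1.324829442375.
357,605 × 1.324829442375 = 473765.632740511875 ≈ 473,766.

473,766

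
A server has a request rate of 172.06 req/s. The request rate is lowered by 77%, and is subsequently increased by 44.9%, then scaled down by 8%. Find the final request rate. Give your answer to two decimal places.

52.76 req/s

After the 77% decrease: 172.06 × 0.23 = 39.5738.
44.9% increase: 39.5738 × 1.449 = 57.3424362.
8% decrease: 57.3424362 × 0.92 = 52.755041304 ≈ 52.76.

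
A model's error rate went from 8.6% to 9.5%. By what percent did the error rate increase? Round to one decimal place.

The change is 9.5 − 8.6 = 0.9 percentage points.
Relative to the original 8.6%, that is 0.9 ÷ 8.6 ≈ 10.5%.
So the error rate rose by 10.5%.

10.5%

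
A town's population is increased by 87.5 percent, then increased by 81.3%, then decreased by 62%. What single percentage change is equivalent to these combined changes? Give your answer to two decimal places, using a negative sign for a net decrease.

An 87.5% increase multiplies by 1.875.
Then an 81.3% increase: 1.875 × 1.813 = 3.399375.
Then a 62% decrease: 3.399375 × 0.38 = 1.2917625.
Overall factor 1.2917625, i.e. 29.18%.

29.18%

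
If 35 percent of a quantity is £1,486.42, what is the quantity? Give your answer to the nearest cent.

£4,246.91

£1,486.42 ÷ 0.35 ≈ £4,246.91.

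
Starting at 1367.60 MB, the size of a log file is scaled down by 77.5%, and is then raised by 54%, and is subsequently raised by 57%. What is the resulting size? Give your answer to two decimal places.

743.98 MB

Apply the 77.5% decrease: 1367.60 × 0.225 = 307.71.
Apply the 54% increase: 307.71 × 1.54 = 473.8734.
57% increase: 473.8734 × 1.57 = 743.981238 ≈ 743.98.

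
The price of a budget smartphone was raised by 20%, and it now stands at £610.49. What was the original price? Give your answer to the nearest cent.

The overall multiplier applied was 1.2.
So the original price was £610.49 ÷ 1.2 ≈ £508.74.

£508.74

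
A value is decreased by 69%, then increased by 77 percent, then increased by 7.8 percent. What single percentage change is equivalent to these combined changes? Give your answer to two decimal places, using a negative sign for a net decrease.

-40.85%

The combined multiplier is 0.31 × 1.77 × 1.078 = 0.5914986.
That corresponds to a decrease of 40.85%.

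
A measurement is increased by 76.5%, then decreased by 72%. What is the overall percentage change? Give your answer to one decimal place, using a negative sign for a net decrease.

-50.6%

A 76.5% increase multiplies by 1.765.
Then a 72% decrease: 1.765 × 0.28 = 0.4942.
Overall factor 0.4942, i.e. -50.6%.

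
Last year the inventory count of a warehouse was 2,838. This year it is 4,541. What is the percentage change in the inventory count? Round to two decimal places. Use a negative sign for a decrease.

Change: 4,541 − 2,838 = 1,703.
Relative to the original: 1,703 ÷ 2,838 ≈ 60.01%.

60.01%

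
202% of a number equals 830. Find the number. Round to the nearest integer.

830 ÷ 2.02 ≈ 411.

411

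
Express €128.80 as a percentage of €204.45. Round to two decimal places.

€128.80 ÷ €204.45 ≈ 63.00%.

63.00%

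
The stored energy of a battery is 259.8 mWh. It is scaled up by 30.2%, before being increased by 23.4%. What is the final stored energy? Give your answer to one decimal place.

417.4 mWh

After the 30.2% increase: 259.8 × 1.302 = 338.2596.
23.4% increase: 338.2596 × 1.234 = 417.4123464 ≈ 417.4.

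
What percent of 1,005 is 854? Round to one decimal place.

854 ÷ 1,005 ≈ 85.0%.

85.0%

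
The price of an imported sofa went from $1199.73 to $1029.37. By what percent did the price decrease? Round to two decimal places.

14.20%

Change: $1029.37 − $1199.73 = -$170.36.
Relative to the original: -$170.36 ÷ $1199.73 ≈ -14.20%.
So the price decreased by 14.20%.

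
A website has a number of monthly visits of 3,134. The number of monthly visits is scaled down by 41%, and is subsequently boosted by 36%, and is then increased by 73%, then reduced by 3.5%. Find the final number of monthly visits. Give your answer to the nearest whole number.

4,198

Each change multiplies by a factor: 0.59 × 1.36 × 1.73 × 0.965 = 1.33956668.
3,134 × 1.33956668 = 4198.20197512 ≈ 4,198.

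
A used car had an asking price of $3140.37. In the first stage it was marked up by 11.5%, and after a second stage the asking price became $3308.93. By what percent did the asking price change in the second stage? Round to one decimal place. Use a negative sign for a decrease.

After the first stage: $3140.37 × 1.115 = $3501.51255.
Second-stage multiplier: $3308.93 ÷ $3501.51255 ≈ 0.945.
That is a change of -5.5%.

-5.5%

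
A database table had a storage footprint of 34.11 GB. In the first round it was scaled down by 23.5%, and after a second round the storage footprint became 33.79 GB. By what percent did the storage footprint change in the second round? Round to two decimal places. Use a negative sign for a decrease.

After the first round: 34.11 × 0.765 = 26.09415.
Second-round multiplier: 33.79 ÷ 26.09415 ≈ 1.294926.
That is a change of 29.49%.

29.49%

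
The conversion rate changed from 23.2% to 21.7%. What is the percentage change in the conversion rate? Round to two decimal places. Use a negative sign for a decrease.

The change is 21.7 − 23.2 = -1.5 percentage points.
Relative to the original 23.2%, that is -1.5 ÷ 23.2 ≈ -6.47%.

-6.47%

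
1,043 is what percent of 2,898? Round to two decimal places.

1,043 ÷ 2,898 ≈ 35.99%.

35.99%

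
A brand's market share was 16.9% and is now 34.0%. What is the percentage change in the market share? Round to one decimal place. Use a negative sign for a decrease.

101.2%

The change is 34.0 − 16.9 = 17.1 percentage points.
Relative to the original 16.9%, that is 17.1 ÷ 16.9 ≈ 101.2%.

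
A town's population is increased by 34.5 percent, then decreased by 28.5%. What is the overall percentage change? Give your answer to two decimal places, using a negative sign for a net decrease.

The combined multiplier is 1.345 × 0.715 = 0.961675.
That corresponds to a decrease of 3.83%.

-3.83%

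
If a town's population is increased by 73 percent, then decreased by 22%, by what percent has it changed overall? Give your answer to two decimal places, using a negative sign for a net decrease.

A 73% increase multiplies by 1.73.
Then a 22% decrease: 1.73 × 0.78 = 1.3494.
Overall factor 1.3494, i.e. 34.94%.

34.94%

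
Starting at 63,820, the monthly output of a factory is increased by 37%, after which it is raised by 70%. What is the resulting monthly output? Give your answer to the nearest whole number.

148,637

After the 37% increase: 63,820 × 1.37 = 87433.4.
Apply the 70% increase: 87433.4 × 1.7 = 148636.78 ≈ 148,637.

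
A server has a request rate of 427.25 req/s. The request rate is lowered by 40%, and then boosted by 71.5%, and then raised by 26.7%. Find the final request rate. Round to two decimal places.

After the 40% decrease: 427.25 × 0.6 = 256.35.
71.5% increase: 256.35 × 1.715 = 439.64025.
26.7% increase: 439.64025 × 1.267 = 557.02419675 ≈ 557.02.

557.02 req/s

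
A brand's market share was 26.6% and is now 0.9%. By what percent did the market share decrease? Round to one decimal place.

The change is 0.9 − 26.6 = -25.7 percentage points.
Relative to the original 26.6%, that is -25.7 ÷ 26.6 ≈ -96.6%.
So the market share fell by 96.6%.

96.6%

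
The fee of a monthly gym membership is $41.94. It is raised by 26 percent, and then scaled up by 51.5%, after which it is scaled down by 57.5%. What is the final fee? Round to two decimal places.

26% increase: $41.94 × 1.26 = $52.8444.
51.5% increase: $52.8444 × 1.515 = $80.059266.
57.5% decrease: $80.059266 × 0.425 = $34.02518805 ≈ $34.03.

$34.03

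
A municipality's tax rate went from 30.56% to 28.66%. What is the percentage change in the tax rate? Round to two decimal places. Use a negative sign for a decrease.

-6.22%

The change is 28.66 − 30.56 = -1.90 percentage points.
Relative to the original 30.56%, that is -1.90 ÷ 30.56 ≈ -6.22%.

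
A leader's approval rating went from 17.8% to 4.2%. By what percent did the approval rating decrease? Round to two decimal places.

76.40%

The change is 4.2 − 17.8 = -13.6 percentage points.
Relative to the original 17.8%, that is -13.6 ÷ 17.8 ≈ -76.40%.
So the approval rating fell by 76.40%.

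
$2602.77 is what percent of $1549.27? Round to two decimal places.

168.00%

$2602.77 ÷ $1549.27 ≈ 168.00%.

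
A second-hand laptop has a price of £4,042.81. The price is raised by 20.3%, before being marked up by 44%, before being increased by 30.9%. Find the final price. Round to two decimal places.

£9,167.50

Each change multiplies by a factor: 1.203 × 1.44 × 1.309 = 2.26760688.
£4,042.81 × 2.26760688 = £9167.5037705328 ≈ £9,167.50.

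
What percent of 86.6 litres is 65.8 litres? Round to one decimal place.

76.0%

65.8 litres ÷ 86.6 litres ≈ 76.0%.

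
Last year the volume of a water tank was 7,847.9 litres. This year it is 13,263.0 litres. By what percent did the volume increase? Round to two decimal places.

Change: 13,263.0 − 7,847.9 = 5,415.1.
Relative to the original: 5,415.1 ÷ 7,847.9 ≈ 69.00%.
So the volume increased by 69.00%.

69.00%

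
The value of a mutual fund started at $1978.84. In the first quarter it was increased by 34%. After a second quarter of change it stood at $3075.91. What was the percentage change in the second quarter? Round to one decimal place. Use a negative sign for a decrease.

After the first quarter: $1978.84 × 1.34 = $2651.6456.
Second-quarter multiplier: $3075.91 ÷ $2651.6456 ≈ 1.16.
That is a change of 16.0%.

16.0%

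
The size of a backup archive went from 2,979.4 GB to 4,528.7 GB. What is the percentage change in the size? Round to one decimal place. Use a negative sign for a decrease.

52.0%

Change: 4,528.7 − 2,979.4 = 1,549.3.
Relative to the original: 1,549.3 ÷ 2,979.4 ≈ 52.0%.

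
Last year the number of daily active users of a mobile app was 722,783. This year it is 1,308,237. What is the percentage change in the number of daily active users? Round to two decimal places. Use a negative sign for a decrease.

Change: 1,308,237 − 722,783 = 585,454.
Relative to the original: 585,454 ÷ 722,783 ≈ 81.00%.

81.00%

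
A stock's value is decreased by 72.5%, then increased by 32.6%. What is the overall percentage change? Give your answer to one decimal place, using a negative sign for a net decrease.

The combined multiplier is 0.275 × 1.326 = 0.36465.
That corresponds to a decrease of 63.5%.

-63.5%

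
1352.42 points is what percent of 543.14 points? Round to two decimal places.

1352.42 points ÷ 543.14 points ≈ 249.00%.

249.00%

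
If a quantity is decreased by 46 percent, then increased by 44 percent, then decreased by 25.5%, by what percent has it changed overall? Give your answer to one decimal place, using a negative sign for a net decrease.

The combined multiplier is 0.54 × 1.44 × 0.745 = 0.579312.
That corresponds to a decrease of 42.1%.

-42.1%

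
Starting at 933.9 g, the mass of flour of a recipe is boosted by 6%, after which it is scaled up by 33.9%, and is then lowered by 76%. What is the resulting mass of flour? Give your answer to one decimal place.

318.1 g

Each change multiplies by a factor: 1.06 × 1.339 × 0.24 = 0.3406416.
933.9 × 0.3406416 = 318.12519024 ≈ 318.1.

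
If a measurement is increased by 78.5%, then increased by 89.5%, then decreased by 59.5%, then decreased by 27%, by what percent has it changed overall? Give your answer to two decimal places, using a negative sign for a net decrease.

The combined multiplier is 1.785 × 1.895 × 0.405 × 0.73 = 1.00005829875.
That corresponds to an increase of 0.01%.

0.01%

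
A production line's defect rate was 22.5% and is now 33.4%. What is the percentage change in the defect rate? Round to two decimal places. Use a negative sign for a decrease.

The change is 33.4 − 22.5 = 10.9 percentage points.
Relative to the original 22.5%, that is 10.9 ÷ 22.5 ≈ 48.44%.

48.44%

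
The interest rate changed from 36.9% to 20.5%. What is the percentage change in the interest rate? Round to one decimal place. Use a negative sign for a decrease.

-44.4%

The change is 20.5 − 36.9 = -16.4 percentage points.
Relative to the original 36.9%, that is -16.4 ÷ 36.9 ≈ -44.4%.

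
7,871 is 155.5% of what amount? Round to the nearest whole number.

7,871 ÷ 1.555 ≈ 5,062.

5,062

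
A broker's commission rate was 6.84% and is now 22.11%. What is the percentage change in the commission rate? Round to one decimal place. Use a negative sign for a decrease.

The change is 22.11 − 6.84 = 15.27 percentage points.
Relative to the original 6.84%, that is 15.27 ÷ 6.84 ≈ 223.2%.

223.2%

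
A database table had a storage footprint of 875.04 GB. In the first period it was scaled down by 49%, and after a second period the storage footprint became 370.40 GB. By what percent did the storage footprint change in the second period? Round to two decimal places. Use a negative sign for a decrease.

After the first period: 875.04 × 0.51 = 446.2704.
Second-period multiplier: 370.40 ÷ 446.2704 ≈ 0.82999.
That is a change of -17.00%.

-17.00%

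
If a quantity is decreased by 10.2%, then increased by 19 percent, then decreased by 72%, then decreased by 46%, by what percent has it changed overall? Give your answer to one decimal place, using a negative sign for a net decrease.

A 10.2% decrease multiplies by 0.898.
Then a 19% increase: 0.898 × 1.19 = 1.06862.
Then a 72% decrease: 1.06862 × 0.28 = 0.2992136.
Then a 46% decrease: 0.2992136 × 0.54 = 0.161575344.
Overall factor 0.161575344, i.e. -83.8%.

-83.8%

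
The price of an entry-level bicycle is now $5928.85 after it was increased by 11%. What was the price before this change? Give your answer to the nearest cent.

$5341.31

The overall multiplier applied was 1.11.
So the original price was $5928.85 ÷ 1.11 ≈ $5341.31.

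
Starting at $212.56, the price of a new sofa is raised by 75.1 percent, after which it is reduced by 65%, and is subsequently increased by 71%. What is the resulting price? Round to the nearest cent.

Each change multiplies by a factor: 1.751 × 0.35 × 1.71 = 1.0479735.
$212.56 × 1.0479735 = $222.75724716 ≈ $222.76.

$222.76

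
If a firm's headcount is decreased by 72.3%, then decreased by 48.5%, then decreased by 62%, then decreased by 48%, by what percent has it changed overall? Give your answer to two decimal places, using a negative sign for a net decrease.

-97.18%

The combined multiplier is 0.277 × 0.515 × 0.38 × 0.52 = 0.028188628.
That corresponds to a decrease of 97.18%.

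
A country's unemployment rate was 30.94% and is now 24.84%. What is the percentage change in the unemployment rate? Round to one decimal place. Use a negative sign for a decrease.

-19.7%

The change is 24.84 − 30.94 = -6.10 percentage points.
Relative to the original 30.94%, that is -6.10 ÷ 30.94 ≈ -19.7%.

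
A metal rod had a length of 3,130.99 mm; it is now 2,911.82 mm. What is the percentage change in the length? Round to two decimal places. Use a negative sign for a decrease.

Change: 2,911.82 − 3,130.99 = -219.17.
Relative to the original: -219.17 ÷ 3,130.99 ≈ -7.00%.

-7.00%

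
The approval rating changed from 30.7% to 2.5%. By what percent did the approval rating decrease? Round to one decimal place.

91.9%

The change is 2.5 − 30.7 = -28.2 percentage points.
Relative to the original 30.7%, that is -28.2 ÷ 30.7 ≈ -91.9%.
So the approval rating fell by 91.9%.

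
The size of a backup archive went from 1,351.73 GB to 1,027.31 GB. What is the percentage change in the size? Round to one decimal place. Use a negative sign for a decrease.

-24.0%

Change: 1,027.31 − 1,351.73 = -324.42.
Relative to the original: -324.42 ÷ 1,351.73 ≈ -24.0%.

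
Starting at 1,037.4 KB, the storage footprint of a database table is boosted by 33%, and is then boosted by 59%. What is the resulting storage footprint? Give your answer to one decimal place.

Each change multiplies by a factor: 1.33 × 1.59 = 2.1147.
1,037.4 × 2.1147 = 2193.78978 ≈ 2,193.8.

2,193.8 KB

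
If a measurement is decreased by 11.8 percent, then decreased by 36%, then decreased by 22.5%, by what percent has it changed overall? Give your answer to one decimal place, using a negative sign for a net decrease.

An 11.8% decrease multiplies by 0.882.
Then a 36% decrease: 0.882 × 0.64 = 0.56448.
Then a 22.5% decrease: 0.56448 × 0.775 = 0.437472.
Overall factor 0.437472, i.e. -56.3%.

-56.3%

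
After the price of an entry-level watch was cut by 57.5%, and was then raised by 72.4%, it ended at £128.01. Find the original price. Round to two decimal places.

£174.71

Undoing the 72.4% increase: £128.01 ÷ 1.724 ≈ £74.25174.
Undoing the 57.5% decrease: £74.25174 ÷ 0.425 ≈ £174.71.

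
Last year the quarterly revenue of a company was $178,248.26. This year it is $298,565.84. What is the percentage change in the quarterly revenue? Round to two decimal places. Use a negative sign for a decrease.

Change: $298,565.84 − $178,248.26 = $120,317.58.
Relative to the original: $120,317.58 ÷ $178,248.26 ≈ 67.50%.

67.50%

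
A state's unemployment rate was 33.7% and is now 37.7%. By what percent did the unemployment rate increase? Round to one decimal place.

The change is 37.7 − 33.7 = 4.0 percentage points.
Relative to the original 33.7%, that is 4.0 ÷ 33.7 ≈ 11.9%.
So the unemployment rate rose by 11.9%.

11.9%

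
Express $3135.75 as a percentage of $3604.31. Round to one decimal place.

87.0%

$3135.75 ÷ $3604.31 ≈ 87.0%.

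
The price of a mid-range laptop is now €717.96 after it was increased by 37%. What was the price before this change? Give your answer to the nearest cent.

€524.06

The overall multiplier applied was 1.37.
So the original price was €717.96 ÷ 1.37 ≈ €524.06.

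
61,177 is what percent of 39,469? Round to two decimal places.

61,177 ÷ 39,469 ≈ 155.00%.

155.00%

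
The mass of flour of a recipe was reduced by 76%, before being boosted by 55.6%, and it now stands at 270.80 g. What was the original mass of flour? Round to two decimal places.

725.15 g

Undoing the 55.6% increase: 270.80 ÷ 1.556 ≈ 174.03599.
Undoing the 76% decrease: 174.03599 ÷ 0.24 ≈ 725.15 g.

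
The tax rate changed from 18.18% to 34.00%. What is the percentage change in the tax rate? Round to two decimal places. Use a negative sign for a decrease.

87.02%

The change is 34.00 − 18.18 = 15.82 percentage points.
Relative to the original 18.18%, that is 15.82 ÷ 18.18 ≈ 87.02%.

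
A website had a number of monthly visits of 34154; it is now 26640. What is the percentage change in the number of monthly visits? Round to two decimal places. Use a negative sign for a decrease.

-22.00%

Change: 26640 − 34154 = -7514.
Relative to the original: -7514 ÷ 34154 ≈ -22.00%.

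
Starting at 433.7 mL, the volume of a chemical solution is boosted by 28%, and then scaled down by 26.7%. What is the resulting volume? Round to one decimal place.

406.9 mL

Each change multiplies by a factor: 1.28 × 0.733 = 0.93824.
433.7 × 0.93824 = 406.914688 ≈ 406.9.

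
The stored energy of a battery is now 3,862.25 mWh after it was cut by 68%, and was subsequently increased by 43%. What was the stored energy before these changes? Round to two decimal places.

The overall multiplier applied was 0.32 × 1.43 = 0.4576.
So the original stored energy was 3,862.25 ÷ 0.4576 ≈ 8,440.23 mWh.

8,440.23 mWh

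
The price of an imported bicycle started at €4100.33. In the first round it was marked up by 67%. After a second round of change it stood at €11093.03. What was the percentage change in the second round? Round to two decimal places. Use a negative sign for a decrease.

62.00%

After the first round: €4100.33 × 1.67 = €6847.5511.
Second-round multiplier: €11093.03 ÷ €6847.5511 ≈ 1.62.
That is a change of 62.00%.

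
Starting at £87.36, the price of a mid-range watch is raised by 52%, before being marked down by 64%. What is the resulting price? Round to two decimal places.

After the 52% increase: £87.36 × 1.52 = £132.7872.
Apply the 64% decrease: £132.7872 × 0.36 = £47.803392 ≈ £47.80.

£47.80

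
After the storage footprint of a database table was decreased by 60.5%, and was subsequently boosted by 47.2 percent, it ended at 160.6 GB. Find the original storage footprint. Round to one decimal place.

276.2 GB

The overall multiplier applied was 0.395 × 1.472 = 0.58144.
So the original storage footprint was 160.6 ÷ 0.58144 ≈ 276.2 GB.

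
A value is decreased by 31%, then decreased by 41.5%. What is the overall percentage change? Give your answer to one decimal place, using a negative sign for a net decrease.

-59.6%

The combined multiplier is 0.69 × 0.585 = 0.40365.
That corresponds to a decrease of 59.6%.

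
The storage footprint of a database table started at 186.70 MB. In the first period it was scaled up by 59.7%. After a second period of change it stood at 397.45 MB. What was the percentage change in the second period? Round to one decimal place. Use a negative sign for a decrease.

After the first period: 186.70 × 1.597 = 298.1599.
Second-period multiplier: 397.45 ÷ 298.1599 ≈ 1.33301.
That is a change of 33.3%.

33.3%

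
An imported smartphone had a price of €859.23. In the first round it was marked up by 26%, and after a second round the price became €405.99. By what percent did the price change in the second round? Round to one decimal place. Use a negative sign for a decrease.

After the first round: €859.23 × 1.26 = €1082.6298.
Second-round multiplier: €405.99 ÷ €1082.6298 ≈ 0.375.
That is a change of -62.5%.

-62.5%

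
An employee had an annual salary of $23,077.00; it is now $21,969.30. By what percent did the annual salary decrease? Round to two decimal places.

Change: $21,969.30 − $23,077.00 = -$1,107.70.
Relative to the original: -$1,107.70 ÷ $23,077.00 ≈ -4.80%.
So the annual salary decreased by 4.80%.

4.80%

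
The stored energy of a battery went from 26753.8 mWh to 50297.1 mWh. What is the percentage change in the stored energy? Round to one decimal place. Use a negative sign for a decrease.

Change: 50297.1 − 26753.8 = 23543.3.
Relative to the original: 23543.3 ÷ 26753.8 ≈ 88.0%.

88.0%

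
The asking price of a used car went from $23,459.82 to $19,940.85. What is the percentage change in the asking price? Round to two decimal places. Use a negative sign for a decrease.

-15.00%

Change: $19,940.85 − $23,459.82 = -$3,518.97.
Relative to the original: -$3,518.97 ÷ $23,459.82 ≈ -15.00%.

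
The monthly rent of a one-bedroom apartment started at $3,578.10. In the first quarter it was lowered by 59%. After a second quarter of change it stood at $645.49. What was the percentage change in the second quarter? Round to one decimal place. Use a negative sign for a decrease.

After the first quarter: $3,578.10 × 0.41 = $1467.021.
Second-quarter multiplier: $645.49 ÷ $1467.021 ≈ 0.44.
That is a change of -56.0%.

-56.0%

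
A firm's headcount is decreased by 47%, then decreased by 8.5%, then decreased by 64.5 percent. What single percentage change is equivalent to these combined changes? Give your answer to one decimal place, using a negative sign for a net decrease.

-82.8%

The combined multiplier is 0.53 × 0.915 × 0.355 = 0.17215725.
That corresponds to a decrease of 82.8%.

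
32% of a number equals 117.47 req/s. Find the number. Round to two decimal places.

117.47 req/s ÷ 0.32 ≈ 367.09 req/s.

367.09 req/s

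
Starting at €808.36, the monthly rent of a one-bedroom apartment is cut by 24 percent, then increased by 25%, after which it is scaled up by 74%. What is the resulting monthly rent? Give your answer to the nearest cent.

Each change multiplies by a factor: 0.76 × 1.25 × 1.74 = 1.653.
€808.36 × 1.653 = €1336.21908 ≈ €1336.22.

€1336.22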